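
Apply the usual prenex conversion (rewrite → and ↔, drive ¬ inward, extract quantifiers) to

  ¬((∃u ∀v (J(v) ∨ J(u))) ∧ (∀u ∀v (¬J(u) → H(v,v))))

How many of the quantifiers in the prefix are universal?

1

First replace A → B with ¬A ∨ B.
  ¬((∃u ∀v (J(v) ∨ J(u))) ∧ (∀u ∀v (¬¬J(u) ∨ H(v,v))))
Move each ¬ inward, flipping quantifiers it crosses:
  (∀u ∃v (¬J(v) ∧ ¬J(u))) ∨ (∃u ∃v (¬J(u) ∧ ¬H(v,v)))
Rename bound variables to avoid capture: u↦z, v↦y.
  (∀u ∃v (¬J(v) ∧ ¬J(u))) ∨ (∃z ∃y (¬J(z) ∧ ¬H(y,y)))
Extract every quantifier outward, since the variables are now distinct and don't occur free across branches:
  ∀u ∃v ∃z ∃y (¬J(v) ∧ ¬J(u) ∨ ¬J(z) ∧ ¬H(y,y))
The prefix is ∀u ∃v ∃z ∃y: 1 universal, 3 existential.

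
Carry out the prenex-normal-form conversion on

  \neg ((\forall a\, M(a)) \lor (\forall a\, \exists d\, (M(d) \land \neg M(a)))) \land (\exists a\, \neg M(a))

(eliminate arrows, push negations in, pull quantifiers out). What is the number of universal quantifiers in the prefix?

1

Drive negations inward (¬∀x A ≡ ∃x ¬A, ¬∃x A ≡ ∀x ¬A, De Morgan for ∧/∨):
  (\exists a\, \neg M(a)) \land (\exists a\, \forall d\, (\neg M(d) \lor M(a))) \land (\exists a\, \neg M(a))
Rename bound variables to avoid capture: a↦v1, a↦c.
  (\exists a\, \neg M(a)) \land (\exists v1\, \forall d\, (\neg M(d) \lor M(v1))) \land (\exists c\, \neg M(c))
Extract every quantifier outward, since the variables are now distinct and don't occur free across branches:
  \exists a\, \exists v1\, \forall d\, \exists c\, (\neg M(a) \land (\neg M(d) \lor M(v1)) \land \neg M(c))
The prefix is \exists a \exists v1 \forall d \exists c: 1 universal, 3 existential.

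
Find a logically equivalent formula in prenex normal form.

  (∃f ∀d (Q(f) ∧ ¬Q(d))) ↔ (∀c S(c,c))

∀f ∃d ∀c ∃q ∃x1 ∀u1 ((¬Q(f) ∨ Q(d) ∨ S(c,c)) ∧ (¬S(q,q) ∨ Q(x1) ∧ ¬Q(u1)))

Rewrite implications/biconditionals: A → B as ¬A ∨ B; A ↔ B as (¬A ∨ B) ∧ (¬B ∨ A).
  (¬(∃f ∀d (Q(f) ∧ ¬Q(d))) ∨ (∀c S(c,c))) ∧ (¬(∀c S(c,c)) ∨ (∃f ∀d (Q(f) ∧ ¬Q(d))))
Move each ¬ inward, flipping quantifiers it crosses:
  ((∀f ∃d (¬Q(f) ∨ Q(d))) ∨ (∀c S(c,c))) ∧ ((∃c ¬S(c,c)) ∨ (∃f ∀d (Q(f) ∧ ¬Q(d))))
Give each quantifier a distinct variable: c↦q, f↦x1, d↦u1.
  ((∀f ∃d (¬Q(f) ∨ Q(d))) ∨ (∀c S(c,c))) ∧ ((∃q ¬S(q,q)) ∨ (∃x1 ∀u1 (Q(x1) ∧ ¬Q(u1))))
Finally move all quantifiers to the prefix:
  ∀f ∃d ∀c ∃q ∃x1 ∀u1 ((¬Q(f) ∨ Q(d) ∨ S(c,c)) ∧ (¬S(q,q) ∨ Q(x1) ∧ ¬Q(u1)))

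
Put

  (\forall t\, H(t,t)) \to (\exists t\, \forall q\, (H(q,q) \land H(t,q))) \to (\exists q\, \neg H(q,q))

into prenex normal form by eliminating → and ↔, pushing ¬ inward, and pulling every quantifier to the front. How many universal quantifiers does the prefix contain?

1

Rewrite implications/biconditionals: A → B as ¬A ∨ B.
  \neg (\forall t\, H(t,t)) \lor \neg (\exists t\, \forall q\, (H(q,q) \land H(t,q))) \lor (\exists q\, \neg H(q,q))
Push ¬ through the quantifiers and connectives to reach negation normal form:
  (\exists t\, \neg H(t,t)) \lor (\forall t\, \exists q\, (\neg H(q,q) \lor \neg H(t,q))) \lor (\exists q\, \neg H(q,q))
Give each quantifier a distinct variable: t↦s, q↦c.
  (\exists t\, \neg H(t,t)) \lor (\forall s\, \exists q\, (\neg H(q,q) \lor \neg H(s,q))) \lor (\exists c\, \neg H(c,c))
Finally move all quantifiers to the prefix:
  \exists t\, \forall s\, \exists q\, \exists c\, (\neg H(t,t) \lor \neg H(q,q) \lor \neg H(s,q) \lor \neg H(c,c))
The prefix is \exists t \forall s \exists q \exists c: 1 universal, 3 existential.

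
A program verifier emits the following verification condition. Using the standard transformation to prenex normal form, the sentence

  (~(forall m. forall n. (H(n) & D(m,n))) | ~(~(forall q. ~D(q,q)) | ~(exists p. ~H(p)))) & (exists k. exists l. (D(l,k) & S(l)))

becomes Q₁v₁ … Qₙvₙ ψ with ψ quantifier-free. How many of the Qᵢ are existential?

5

Drive negations inward (¬∀x A ≡ ∃x ¬A, ¬∃x A ≡ ∀x ¬A, De Morgan for ∧/∨):
  ((exists m. exists n. (~H(n) | ~D(m,n))) | (forall q. ~D(q,q)) & (exists p. ~H(p))) & (exists k. exists l. (D(l,k) & S(l)))
Pull the quantifiers to the front (each side's bound variable is not free in the other side):
  exists m. exists n. forall q. exists p. exists k. exists l. ((~H(n) | ~D(m,n) | ~D(q,q) & ~H(p)) & D(l,k) & S(l))
The prefix is exists m exists n forall q exists p exists k exists l: 1 universal, 5 existential.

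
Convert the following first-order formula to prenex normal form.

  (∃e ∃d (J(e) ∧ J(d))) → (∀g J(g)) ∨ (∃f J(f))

∀e ∀d ∀g ∃f (¬J(e) ∨ ¬J(d) ∨ J(g) ∨ J(f))

First replace A → B with ¬A ∨ B.
  ¬(∃e ∃d (J(e) ∧ J(d))) ∨ (∀g J(g)) ∨ (∃f J(f))
Move each ¬ inward, flipping quantifiers it crosses:
  (∀e ∀d (¬J(e) ∨ ¬J(d))) ∨ (∀g J(g)) ∨ (∃f J(f))
All bound variables are already distinct, so no renaming is needed.
Pull the quantifiers to the front (each side's bound variable is not free in the other side):
  ∀e ∀d ∀g ∃f (¬J(e) ∨ ¬J(d) ∨ J(g) ∨ J(f))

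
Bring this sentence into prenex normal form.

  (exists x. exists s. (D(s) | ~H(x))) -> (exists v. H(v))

Rewrite implications/biconditionals: A → B as ¬A ∨ B.
  ~(exists x. exists s. (D(s) | ~H(x))) | (exists v. H(v))
Push ¬ through the quantifiers and connectives to reach negation normal form:
  (forall x. forall s. (~D(s) & H(x))) | (exists v. H(v))
Pull the quantifiers to the front (each side's bound variable is not free in the other side):
  forall x. forall s. exists v. (~D(s) & H(x) | H(v))

forall x. forall s. exists v. (~D(s) & H(x) | H(v))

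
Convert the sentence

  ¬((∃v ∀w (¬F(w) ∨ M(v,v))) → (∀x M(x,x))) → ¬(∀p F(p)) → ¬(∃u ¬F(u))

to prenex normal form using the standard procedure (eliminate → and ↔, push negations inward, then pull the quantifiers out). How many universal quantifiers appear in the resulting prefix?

First replace A → B with ¬A ∨ B.
  ¬¬(¬(∃v ∀w (¬F(w) ∨ M(v,v))) ∨ (∀x M(x,x))) ∨ ¬¬(∀p F(p)) ∨ ¬(∃u ¬F(u))
Push ¬ through the quantifiers and connectives to reach negation normal form:
  (∀v ∃w (F(w) ∧ ¬M(v,v))) ∨ (∀x M(x,x)) ∨ (∀p F(p)) ∨ (∀u F(u))
Finally move all quantifiers to the prefix:
  ∀v ∃w ∀x ∀p ∀u (F(w) ∧ ¬M(v,v) ∨ M(x,x) ∨ F(p) ∨ F(u))
The prefix is ∀v ∃w ∀x ∀p ∀u: 4 universal, 1 existential.

4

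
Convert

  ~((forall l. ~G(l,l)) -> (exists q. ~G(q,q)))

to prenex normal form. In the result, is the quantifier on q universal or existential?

universal

Rewrite implications/biconditionals: A → B as ¬A ∨ B.
  ~(~(forall l. ~G(l,l)) | (exists q. ~G(q,q)))
Move each ¬ inward, flipping quantifiers it crosses:
  (forall l. ~G(l,l)) & (forall q. G(q,q))
Extract every quantifier outward, since the variables are now distinct and don't occur free across branches:
  forall l. forall q. (~G(l,l) & G(q,q))
The quantifier exists q sits under an odd number of negations (counting the antecedent side of each →), so it flips to forall q.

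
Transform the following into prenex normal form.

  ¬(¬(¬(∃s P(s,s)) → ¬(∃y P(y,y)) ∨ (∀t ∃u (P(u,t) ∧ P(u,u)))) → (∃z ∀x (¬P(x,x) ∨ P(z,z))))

Rewrite implications/biconditionals: A → B as ¬A ∨ B.
  ¬(¬¬(¬¬(∃s P(s,s)) ∨ ¬(∃y P(y,y)) ∨ (∀t ∃u (P(u,t) ∧ P(u,u)))) ∨ (∃z ∀x (¬P(x,x) ∨ P(z,z))))
Drive negations inward (¬∀x A ≡ ∃x ¬A, ¬∃x A ≡ ∀x ¬A, De Morgan for ∧/∨):
  (∀s ¬P(s,s)) ∧ (∃y P(y,y)) ∧ (∃t ∀u (¬P(u,t) ∨ ¬P(u,u))) ∧ (∀z ∃x (P(x,x) ∧ ¬P(z,z)))
All bound variables are already distinct, so no renaming is needed.
Pull the quantifiers to the front (each side's bound variable is not free in the other side):
  ∀s ∃y ∃t ∀u ∀z ∃x (¬P(s,s) ∧ P(y,y) ∧ (¬P(u,t) ∨ ¬P(u,u)) ∧ P(x,x) ∧ ¬P(z,z))

∀s ∃y ∃t ∀u ∀z ∃x (¬P(s,s) ∧ P(y,y) ∧ (¬P(u,t) ∨ ¬P(u,u)) ∧ P(x,x) ∧ ¬P(z,z))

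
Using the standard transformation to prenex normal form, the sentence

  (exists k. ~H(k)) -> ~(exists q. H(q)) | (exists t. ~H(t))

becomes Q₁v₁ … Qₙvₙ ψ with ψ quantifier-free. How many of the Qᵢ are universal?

2

Eliminate → and ↔ using ¬ and ∨.
  ~(exists k. ~H(k)) | ~(exists q. H(q)) | (exists t. ~H(t))
Push ¬ through the quantifiers and connectives to reach negation normal form:
  (forall k. H(k)) | (forall q. ~H(q)) | (exists t. ~H(t))
Extract every quantifier outward, since the variables are now distinct and don't occur free across branches:
  forall k. forall q. exists t. (H(k) | ~H(q) | ~H(t))
The prefix is forall k forall q exists t: 2 universal, 1 existential.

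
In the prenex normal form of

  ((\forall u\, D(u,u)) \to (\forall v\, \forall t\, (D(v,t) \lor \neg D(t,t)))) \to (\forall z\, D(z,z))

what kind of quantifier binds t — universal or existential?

First replace A → B with ¬A ∨ B.
  \neg (\neg (\forall u\, D(u,u)) \lor (\forall v\, \forall t\, (D(v,t) \lor \neg D(t,t)))) \lor (\forall z\, D(z,z))
Move each ¬ inward, flipping quantifiers it crosses:
  (\forall u\, D(u,u)) \land (\exists v\, \exists t\, (\neg D(v,t) \land D(t,t))) \lor (\forall z\, D(z,z))
All bound variables are already distinct, so no renaming is needed.
Pull the quantifiers to the front (each side's bound variable is not free in the other side):
  \forall u\, \exists v\, \exists t\, \forall z\, (D(u,u) \land \neg D(v,t) \land D(t,t) \lor D(z,z))
The quantifier \forall t sits under an odd number of negations (counting the antecedent side of each →), so it flips to \exists t.

existential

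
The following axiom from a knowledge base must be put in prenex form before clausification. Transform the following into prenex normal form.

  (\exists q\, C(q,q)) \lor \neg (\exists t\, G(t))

Drive negations inward (¬∀x A ≡ ∃x ¬A, ¬∃x A ≡ ∀x ¬A, De Morgan for ∧/∨):
  (\exists q\, C(q,q)) \lor (\forall t\, \neg G(t))
All bound variables are already distinct, so no renaming is needed.
Extract every quantifier outward, since the variables are now distinct and don't occur free across branches:
  \exists q\, \forall t\, (C(q,q) \lor \neg G(t))

\exists q\, \forall t\, (C(q,q) \lor \neg G(t))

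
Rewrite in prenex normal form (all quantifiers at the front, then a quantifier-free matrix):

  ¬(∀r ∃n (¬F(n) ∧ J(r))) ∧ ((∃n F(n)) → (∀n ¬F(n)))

Rewrite implications/biconditionals: A → B as ¬A ∨ B.
  ¬(∀r ∃n (¬F(n) ∧ J(r))) ∧ (¬(∃n F(n)) ∨ (∀n ¬F(n)))
Move each ¬ inward, flipping quantifiers it crosses:
  (∃r ∀n (F(n) ∨ ¬J(r))) ∧ ((∀n ¬F(n)) ∨ (∀n ¬F(n)))
Rename bound variables to avoid capture: n↦q, n↦x1.
  (∃r ∀n (F(n) ∨ ¬J(r))) ∧ ((∀q ¬F(q)) ∨ (∀x1 ¬F(x1)))
Finally move all quantifiers to the prefix:
  ∃r ∀n ∀q ∀x1 ((F(n) ∨ ¬J(r)) ∧ (¬F(q) ∨ ¬F(x1)))

∃r ∀n ∀q ∀x1 ((F(n) ∨ ¬J(r)) ∧ (¬F(q) ∨ ¬F(x1)))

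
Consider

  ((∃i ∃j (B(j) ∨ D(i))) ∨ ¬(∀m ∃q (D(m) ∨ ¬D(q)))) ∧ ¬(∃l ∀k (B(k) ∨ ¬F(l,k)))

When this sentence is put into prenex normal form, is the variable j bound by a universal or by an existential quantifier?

Push ¬ through the quantifiers and connectives to reach negation normal form:
  ((∃i ∃j (B(j) ∨ D(i))) ∨ (∃m ∀q (¬D(m) ∧ D(q)))) ∧ (∀l ∃k (¬B(k) ∧ F(l,k)))
All bound variables are already distinct, so no renaming is needed.
Extract every quantifier outward, since the variables are now distinct and don't occur free across branches:
  ∃i ∃j ∃m ∀q ∀l ∃k ((B(j) ∨ D(i) ∨ ¬D(m) ∧ D(q)) ∧ ¬B(k) ∧ F(l,k))
The quantifier ∃j sits under an even number of negations, so it remains existential.

existential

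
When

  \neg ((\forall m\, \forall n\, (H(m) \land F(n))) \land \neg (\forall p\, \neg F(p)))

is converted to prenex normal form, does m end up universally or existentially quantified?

Drive negations inward (¬∀x A ≡ ∃x ¬A, ¬∃x A ≡ ∀x ¬A, De Morgan for ∧/∨):
  (\exists m\, \exists n\, (\neg H(m) \lor \neg F(n))) \lor (\forall p\, \neg F(p))
All bound variables are already distinct, so no renaming is needed.
Pull the quantifiers to the front (each side's bound variable is not free in the other side):
  \exists m\, \exists n\, \forall p\, (\neg H(m) \lor \neg F(n) \lor \neg F(p))
The quantifier \forall m sits under an odd number of negations, so it flips to \exists m.

existential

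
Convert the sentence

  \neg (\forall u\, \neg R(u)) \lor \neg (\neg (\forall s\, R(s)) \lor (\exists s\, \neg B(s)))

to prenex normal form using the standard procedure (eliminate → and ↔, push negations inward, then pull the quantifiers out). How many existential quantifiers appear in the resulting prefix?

1

Move each ¬ inward, flipping quantifiers it crosses:
  (\exists u\, R(u)) \lor (\forall s\, R(s)) \land (\forall s\, B(s))
Give each quantifier a distinct variable: s↦y.
  (\exists u\, R(u)) \lor (\forall s\, R(s)) \land (\forall y\, B(y))
Finally move all quantifiers to the prefix:
  \exists u\, \forall s\, \forall y\, (R(u) \lor R(s) \land B(y))
The prefix is \exists u \forall s \forall y: 2 universal, 1 existential.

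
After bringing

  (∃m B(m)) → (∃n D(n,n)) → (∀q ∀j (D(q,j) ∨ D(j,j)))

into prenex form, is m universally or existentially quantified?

Eliminate → and ↔ using ¬ and ∨.
  ¬(∃m B(m)) ∨ ¬(∃n D(n,n)) ∨ (∀q ∀j (D(q,j) ∨ D(j,j)))
Move each ¬ inward, flipping quantifiers it crosses:
  (∀m ¬B(m)) ∨ (∀n ¬D(n,n)) ∨ (∀q ∀j (D(q,j) ∨ D(j,j)))
Pull the quantifiers to the front (each side's bound variable is not free in the other side):
  ∀m ∀n ∀q ∀j (¬B(m) ∨ ¬D(n,n) ∨ D(q,j) ∨ D(j,j))
The quantifier ∃m sits under an odd number of negations (counting the antecedent side of each →), so it flips to ∀m.

universal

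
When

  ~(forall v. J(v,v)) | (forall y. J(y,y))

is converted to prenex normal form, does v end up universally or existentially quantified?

Push ¬ through the quantifiers and connectives to reach negation normal form:
  (exists v. ~J(v,v)) | (forall y. J(y,y))
All bound variables are already distinct, so no renaming is needed.
Pull the quantifiers to the front (each side's bound variable is not free in the other side):
  exists v. forall y. (~J(v,v) | J(y,y))
The quantifier forall v sits under an odd number of negations, so it flips to exists v.

existential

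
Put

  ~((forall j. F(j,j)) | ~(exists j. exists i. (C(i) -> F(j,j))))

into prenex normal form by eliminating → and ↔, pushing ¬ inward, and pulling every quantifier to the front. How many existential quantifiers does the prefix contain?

3

First replace A → B with ¬A ∨ B.
  ~((forall j. F(j,j)) | ~(exists j. exists i. (~C(i) | F(j,j))))
Move each ¬ inward, flipping quantifiers it crosses:
  (exists j. ~F(j,j)) & (exists j. exists i. (~C(i) | F(j,j)))
Give each quantifier a distinct variable: j↦c.
  (exists j. ~F(j,j)) & (exists c. exists i. (~C(i) | F(c,c)))
Finally move all quantifiers to the prefix:
  exists j. exists c. exists i. (~F(j,j) & (~C(i) | F(c,c)))
The prefix is exists j exists c exists i: 0 universal, 3 existential.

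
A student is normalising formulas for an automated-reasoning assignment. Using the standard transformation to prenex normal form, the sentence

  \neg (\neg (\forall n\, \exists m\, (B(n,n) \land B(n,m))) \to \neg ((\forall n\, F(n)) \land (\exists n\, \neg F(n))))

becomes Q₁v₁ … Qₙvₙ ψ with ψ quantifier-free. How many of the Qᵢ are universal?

2

First replace A → B with ¬A ∨ B.
  \neg (\neg \neg (\forall n\, \exists m\, (B(n,n) \land B(n,m))) \lor \neg ((\forall n\, F(n)) \land (\exists n\, \neg F(n))))
Move each ¬ inward, flipping quantifiers it crosses:
  (\exists n\, \forall m\, (\neg B(n,n) \lor \neg B(n,m))) \land (\forall n\, F(n)) \land (\exists n\, \neg F(n))
Rename bound variables to avoid capture: n↦u1, n↦v.
  (\exists n\, \forall m\, (\neg B(n,n) \lor \neg B(n,m))) \land (\forall u1\, F(u1)) \land (\exists v\, \neg F(v))
Finally move all quantifiers to the prefix:
  \exists n\, \forall m\, \forall u1\, \exists v\, ((\neg B(n,n) \lor \neg B(n,m)) \land F(u1) \land \neg F(v))
The prefix is \exists n \forall m \forall u1 \exists v: 2 universal, 2 existential.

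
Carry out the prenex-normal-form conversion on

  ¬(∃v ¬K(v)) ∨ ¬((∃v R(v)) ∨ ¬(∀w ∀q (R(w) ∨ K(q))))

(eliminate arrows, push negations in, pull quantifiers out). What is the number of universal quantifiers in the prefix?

4

Drive negations inward (¬∀x A ≡ ∃x ¬A, ¬∃x A ≡ ∀x ¬A, De Morgan for ∧/∨):
  (∀v K(v)) ∨ (∀v ¬R(v)) ∧ (∀w ∀q (R(w) ∨ K(q)))
Rename bound variables to avoid capture: v↦s.
  (∀v K(v)) ∨ (∀s ¬R(s)) ∧ (∀w ∀q (R(w) ∨ K(q)))
Finally move all quantifiers to the prefix:
  ∀v ∀s ∀w ∀q (K(v) ∨ ¬R(s) ∧ (R(w) ∨ K(q)))
The prefix is ∀v ∀s ∀w ∀q: 4 universal, 0 existential.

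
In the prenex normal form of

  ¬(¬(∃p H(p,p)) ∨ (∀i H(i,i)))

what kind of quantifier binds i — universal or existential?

existential

Push ¬ through the quantifiers and connectives to reach negation normal form:
  (∃p H(p,p)) ∧ (∃i ¬H(i,i))
Extract every quantifier outward, since the variables are now distinct and don't occur free across branches:
  ∃p ∃i (H(p,p) ∧ ¬H(i,i))
The quantifier ∀i sits under an odd number of negations, so it flips to ∃i.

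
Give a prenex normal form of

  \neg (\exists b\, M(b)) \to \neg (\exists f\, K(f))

\exists b\, \forall f\, (M(b) \lor \neg K(f))

First replace A → B with ¬A ∨ B.
  \neg \neg (\exists b\, M(b)) \lor \neg (\exists f\, K(f))
Move each ¬ inward, flipping quantifiers it crosses:
  (\exists b\, M(b)) \lor (\forall f\, \neg K(f))
Pull the quantifiers to the front (each side's bound variable is not free in the other side):
  \exists b\, \forall f\, (M(b) \lor \neg K(f))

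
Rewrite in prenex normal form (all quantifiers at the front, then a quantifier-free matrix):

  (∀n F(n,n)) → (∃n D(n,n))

∃n ∃w1 (¬F(n,n) ∨ D(w1,w1))

First replace A → B with ¬A ∨ B.
  ¬(∀n F(n,n)) ∨ (∃n D(n,n))
Push ¬ through the quantifiers and connectives to reach negation normal form:
  (∃n ¬F(n,n)) ∨ (∃n D(n,n))
Rename bound variables to avoid capture: n↦w1.
  (∃n ¬F(n,n)) ∨ (∃w1 D(w1,w1))
Extract every quantifier outward, since the variables are now distinct and don't occur free across branches:
  ∃n ∃w1 (¬F(n,n) ∨ D(w1,w1))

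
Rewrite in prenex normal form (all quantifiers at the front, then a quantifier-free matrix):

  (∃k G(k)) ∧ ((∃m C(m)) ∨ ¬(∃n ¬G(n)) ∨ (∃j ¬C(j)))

Move each ¬ inward, flipping quantifiers it crosses:
  (∃k G(k)) ∧ ((∃m C(m)) ∨ (∀n G(n)) ∨ (∃j ¬C(j)))
Finally move all quantifiers to the prefix:
  ∃k ∃m ∀n ∃j (G(k) ∧ (C(m) ∨ G(n) ∨ ¬C(j)))

∃k ∃m ∀n ∃j (G(k) ∧ (C(m) ∨ G(n) ∨ ¬C(j)))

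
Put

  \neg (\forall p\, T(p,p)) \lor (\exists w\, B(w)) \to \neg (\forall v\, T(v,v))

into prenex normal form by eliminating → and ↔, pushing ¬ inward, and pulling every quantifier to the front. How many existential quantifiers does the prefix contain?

1

First replace A → B with ¬A ∨ B.
  \neg (\neg (\forall p\, T(p,p)) \lor (\exists w\, B(w))) \lor \neg (\forall v\, T(v,v))
Drive negations inward (¬∀x A ≡ ∃x ¬A, ¬∃x A ≡ ∀x ¬A, De Morgan for ∧/∨):
  (\forall p\, T(p,p)) \land (\forall w\, \neg B(w)) \lor (\exists v\, \neg T(v,v))
All bound variables are already distinct, so no renaming is needed.
Extract every quantifier outward, since the variables are now distinct and don't occur free across branches:
  \forall p\, \forall w\, \exists v\, (T(p,p) \land \neg B(w) \lor \neg T(v,v))
The prefix is \forall p \forall w \exists v: 2 universal, 1 existential.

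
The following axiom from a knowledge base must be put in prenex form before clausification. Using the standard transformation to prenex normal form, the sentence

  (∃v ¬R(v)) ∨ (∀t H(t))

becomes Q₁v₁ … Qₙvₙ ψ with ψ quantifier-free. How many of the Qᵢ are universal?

All bound variables are already distinct, so no renaming is needed.
Pull the quantifiers to the front (each side's bound variable is not free in the other side):
  ∃v ∀t (¬R(v) ∨ H(t))
The prefix is ∃v ∀t: 1 universal, 1 existential.

1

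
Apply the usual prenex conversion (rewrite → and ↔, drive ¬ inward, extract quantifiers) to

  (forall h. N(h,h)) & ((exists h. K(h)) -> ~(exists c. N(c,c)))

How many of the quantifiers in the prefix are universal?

Rewrite implications/biconditionals: A → B as ¬A ∨ B.
  (forall h. N(h,h)) & (~(exists h. K(h)) | ~(exists c. N(c,c)))
Drive negations inward (¬∀x A ≡ ∃x ¬A, ¬∃x A ≡ ∀x ¬A, De Morgan for ∧/∨):
  (forall h. N(h,h)) & ((forall h. ~K(h)) | (forall c. ~N(c,c)))
Standardize variables apart so no two quantifiers bind the same name: h↦z1.
  (forall h. N(h,h)) & ((forall z1. ~K(z1)) | (forall c. ~N(c,c)))
Pull the quantifiers to the front (each side's bound variable is not free in the other side):
  forall h. forall z1. forall c. (N(h,h) & (~K(z1) | ~N(c,c)))
The prefix is forall h forall z1 forall c: 3 universal, 0 existential.

3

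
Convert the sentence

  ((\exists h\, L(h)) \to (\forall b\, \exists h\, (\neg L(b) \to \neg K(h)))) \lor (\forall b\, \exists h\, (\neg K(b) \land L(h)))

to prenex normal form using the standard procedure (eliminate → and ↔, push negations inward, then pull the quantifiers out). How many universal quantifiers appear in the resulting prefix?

Rewrite implications/biconditionals: A → B as ¬A ∨ B.
  \neg (\exists h\, L(h)) \lor (\forall b\, \exists h\, (\neg \neg L(b) \lor \neg K(h))) \lor (\forall b\, \exists h\, (\neg K(b) \land L(h)))
Push ¬ through the quantifiers and connectives to reach negation normal form:
  (\forall h\, \neg L(h)) \lor (\forall b\, \exists h\, (L(b) \lor \neg K(h))) \lor (\forall b\, \exists h\, (\neg K(b) \land L(h)))
Standardize variables apart so no two quantifiers bind the same name: h↦v, b↦u1, h↦x.
  (\forall h\, \neg L(h)) \lor (\forall b\, \exists v\, (L(b) \lor \neg K(v))) \lor (\forall u1\, \exists x\, (\neg K(u1) \land L(x)))
Extract every quantifier outward, since the variables are now distinct and don't occur free across branches:
  \forall h\, \forall b\, \exists v\, \forall u1\, \exists x\, (\neg L(h) \lor L(b) \lor \neg K(v) \lor \neg K(u1) \land L(x))
The prefix is \forall h \forall b \exists v \forall u1 \exists x: 3 universal, 2 existential.

3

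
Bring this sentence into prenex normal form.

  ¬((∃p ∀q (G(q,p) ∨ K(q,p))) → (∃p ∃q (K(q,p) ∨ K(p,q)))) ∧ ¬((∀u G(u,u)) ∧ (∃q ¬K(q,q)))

∃p ∀q ∀x1 ∀w1 ∃u ∀z ((G(q,p) ∨ K(q,p)) ∧ ¬K(w1,x1) ∧ ¬K(x1,w1) ∧ (¬G(u,u) ∨ K(z,z)))

Eliminate → and ↔ using ¬ and ∨.
  ¬(¬(∃p ∀q (G(q,p) ∨ K(q,p))) ∨ (∃p ∃q (K(q,p) ∨ K(p,q)))) ∧ ¬((∀u G(u,u)) ∧ (∃q ¬K(q,q)))
Drive negations inward (¬∀x A ≡ ∃x ¬A, ¬∃x A ≡ ∀x ¬A, De Morgan for ∧/∨):
  (∃p ∀q (G(q,p) ∨ K(q,p))) ∧ (∀p ∀q (¬K(q,p) ∧ ¬K(p,q))) ∧ ((∃u ¬G(u,u)) ∨ (∀q K(q,q)))
Standardize variables apart so no two quantifiers bind the same name: p↦x1, q↦w1, q↦z.
  (∃p ∀q (G(q,p) ∨ K(q,p))) ∧ (∀x1 ∀w1 (¬K(w1,x1) ∧ ¬K(x1,w1))) ∧ ((∃u ¬G(u,u)) ∨ (∀z K(z,z)))
Finally move all quantifiers to the prefix:
  ∃p ∀q ∀x1 ∀w1 ∃u ∀z ((G(q,p) ∨ K(q,p)) ∧ ¬K(w1,x1) ∧ ¬K(x1,w1) ∧ (¬G(u,u) ∨ K(z,z)))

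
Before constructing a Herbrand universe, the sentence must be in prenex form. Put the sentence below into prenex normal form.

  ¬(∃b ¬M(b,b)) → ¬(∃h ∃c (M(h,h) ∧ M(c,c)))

First replace A → B with ¬A ∨ B.
  ¬¬(∃b ¬M(b,b)) ∨ ¬(∃h ∃c (M(h,h) ∧ M(c,c)))
Drive negations inward (¬∀x A ≡ ∃x ¬A, ¬∃x A ≡ ∀x ¬A, De Morgan for ∧/∨):
  (∃b ¬M(b,b)) ∨ (∀h ∀c (¬M(h,h) ∨ ¬M(c,c)))
Pull the quantifiers to the front (each side's bound variable is not free in the other side):
  ∃b ∀h ∀c (¬M(b,b) ∨ ¬M(h,h) ∨ ¬M(c,c))

∃b ∀h ∀c (¬M(b,b) ∨ ¬M(h,h) ∨ ¬M(c,c))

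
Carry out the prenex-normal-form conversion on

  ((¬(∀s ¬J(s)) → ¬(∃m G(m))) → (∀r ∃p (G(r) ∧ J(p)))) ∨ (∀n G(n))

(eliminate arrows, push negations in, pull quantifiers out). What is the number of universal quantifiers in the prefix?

Rewrite implications/biconditionals: A → B as ¬A ∨ B.
  ¬(¬¬(∀s ¬J(s)) ∨ ¬(∃m G(m))) ∨ (∀r ∃p (G(r) ∧ J(p))) ∨ (∀n G(n))
Drive negations inward (¬∀x A ≡ ∃x ¬A, ¬∃x A ≡ ∀x ¬A, De Morgan for ∧/∨):
  (∃s J(s)) ∧ (∃m G(m)) ∨ (∀r ∃p (G(r) ∧ J(p))) ∨ (∀n G(n))
Pull the quantifiers to the front (each side's bound variable is not free in the other side):
  ∃s ∃m ∀r ∃p ∀n (J(s) ∧ G(m) ∨ G(r) ∧ J(p) ∨ G(n))
The prefix is ∃s ∃m ∀r ∃p ∀n: 2 universal, 3 existential.

2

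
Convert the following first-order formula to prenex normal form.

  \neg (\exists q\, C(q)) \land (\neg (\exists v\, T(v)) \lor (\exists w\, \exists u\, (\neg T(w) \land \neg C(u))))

\forall q\, \forall v\, \exists w\, \exists u\, (\neg C(q) \land (\neg T(v) \lor \neg T(w) \land \neg C(u)))

Move each ¬ inward, flipping quantifiers it crosses:
  (\forall q\, \neg C(q)) \land ((\forall v\, \neg T(v)) \lor (\exists w\, \exists u\, (\neg T(w) \land \neg C(u))))
All bound variables are already distinct, so no renaming is needed.
Extract every quantifier outward, since the variables are now distinct and don't occur free across branches:
  \forall q\, \forall v\, \exists w\, \exists u\, (\neg C(q) \land (\neg T(v) \lor \neg T(w) \land \neg C(u)))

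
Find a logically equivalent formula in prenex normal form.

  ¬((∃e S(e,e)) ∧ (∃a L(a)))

∀e ∀a (¬S(e,e) ∨ ¬L(a))

Push ¬ through the quantifiers and connectives to reach negation normal form:
  (∀e ¬S(e,e)) ∨ (∀a ¬L(a))
Pull the quantifiers to the front (each side's bound variable is not free in the other side):
  ∀e ∀a (¬S(e,e) ∨ ¬L(a))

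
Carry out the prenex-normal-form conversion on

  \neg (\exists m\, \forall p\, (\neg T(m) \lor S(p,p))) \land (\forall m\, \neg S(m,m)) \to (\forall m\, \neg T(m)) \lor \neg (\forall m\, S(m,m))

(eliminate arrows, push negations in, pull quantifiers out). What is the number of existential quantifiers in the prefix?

Eliminate → and ↔ using ¬ and ∨.
  \neg (\neg (\exists m\, \forall p\, (\neg T(m) \lor S(p,p))) \land (\forall m\, \neg S(m,m))) \lor (\forall m\, \neg T(m)) \lor \neg (\forall m\, S(m,m))
Push ¬ through the quantifiers and connectives to reach negation normal form:
  (\exists m\, \forall p\, (\neg T(m) \lor S(p,p))) \lor (\exists m\, S(m,m)) \lor (\forall m\, \neg T(m)) \lor (\exists m\, \neg S(m,m))
Give each quantifier a distinct variable: m↦s, m↦r, m↦v1.
  (\exists m\, \forall p\, (\neg T(m) \lor S(p,p))) \lor (\exists s\, S(s,s)) \lor (\forall r\, \neg T(r)) \lor (\exists v1\, \neg S(v1,v1))
Finally move all quantifiers to the prefix:
  \exists m\, \forall p\, \exists s\, \forall r\, \exists v1\, (\neg T(m) \lor S(p,p) \lor S(s,s) \lor \neg T(r) \lor \neg S(v1,v1))
The prefix is \exists m \forall p \exists s \forall r \exists v1: 2 universal, 3 existential.

3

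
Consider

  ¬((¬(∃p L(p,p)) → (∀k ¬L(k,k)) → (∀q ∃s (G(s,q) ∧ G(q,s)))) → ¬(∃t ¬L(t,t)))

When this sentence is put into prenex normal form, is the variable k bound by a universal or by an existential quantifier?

existential

Eliminate → and ↔ using ¬ and ∨.
  ¬(¬(¬¬(∃p L(p,p)) ∨ ¬(∀k ¬L(k,k)) ∨ (∀q ∃s (G(s,q) ∧ G(q,s)))) ∨ ¬(∃t ¬L(t,t)))
Push ¬ through the quantifiers and connectives to reach negation normal form:
  ((∃p L(p,p)) ∨ (∃k L(k,k)) ∨ (∀q ∃s (G(s,q) ∧ G(q,s)))) ∧ (∃t ¬L(t,t))
All bound variables are already distinct, so no renaming is needed.
Finally move all quantifiers to the prefix:
  ∃p ∃k ∀q ∃s ∃t ((L(p,p) ∨ L(k,k) ∨ G(s,q) ∧ G(q,s)) ∧ ¬L(t,t))
The quantifier ∀k sits under an odd number of negations (counting the antecedent side of each →), so it flips to ∃k.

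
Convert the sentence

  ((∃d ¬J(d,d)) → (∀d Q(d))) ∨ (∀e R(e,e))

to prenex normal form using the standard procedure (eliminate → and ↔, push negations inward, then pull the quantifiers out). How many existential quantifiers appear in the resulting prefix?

0

First replace A → B with ¬A ∨ B.
  ¬(∃d ¬J(d,d)) ∨ (∀d Q(d)) ∨ (∀e R(e,e))
Move each ¬ inward, flipping quantifiers it crosses:
  (∀d J(d,d)) ∨ (∀d Q(d)) ∨ (∀e R(e,e))
Give each quantifier a distinct variable: d↦v.
  (∀d J(d,d)) ∨ (∀v Q(v)) ∨ (∀e R(e,e))
Pull the quantifiers to the front (each side's bound variable is not free in the other side):
  ∀d ∀v ∀e (J(d,d) ∨ Q(v) ∨ R(e,e))
The prefix is ∀d ∀v ∀e: 3 universal, 0 existential.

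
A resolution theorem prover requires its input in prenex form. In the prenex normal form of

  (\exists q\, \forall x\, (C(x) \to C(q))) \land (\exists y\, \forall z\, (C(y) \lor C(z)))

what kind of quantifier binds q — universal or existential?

existential

Rewrite implications/biconditionals: A → B as ¬A ∨ B.
  (\exists q\, \forall x\, (\neg C(x) \lor C(q))) \land (\exists y\, \forall z\, (C(y) \lor C(z)))
All bound variables are already distinct, so no renaming is needed.
Finally move all quantifiers to the prefix:
  \exists q\, \forall x\, \exists y\, \forall z\, ((\neg C(x) \lor C(q)) \land (C(y) \lor C(z)))
The quantifier \exists q sits under an even number of negations (counting the antecedent side of each →), so it remains existential.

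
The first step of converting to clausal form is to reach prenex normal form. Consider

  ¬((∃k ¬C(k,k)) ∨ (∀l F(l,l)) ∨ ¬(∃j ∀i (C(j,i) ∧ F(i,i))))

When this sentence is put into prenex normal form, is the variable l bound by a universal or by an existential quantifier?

Move each ¬ inward, flipping quantifiers it crosses:
  (∀k C(k,k)) ∧ (∃l ¬F(l,l)) ∧ (∃j ∀i (C(j,i) ∧ F(i,i)))
Extract every quantifier outward, since the variables are now distinct and don't occur free across branches:
  ∀k ∃l ∃j ∀i (C(k,k) ∧ ¬F(l,l) ∧ C(j,i) ∧ F(i,i))
The quantifier ∀l sits under an odd number of negations, so it flips to ∃l.

existential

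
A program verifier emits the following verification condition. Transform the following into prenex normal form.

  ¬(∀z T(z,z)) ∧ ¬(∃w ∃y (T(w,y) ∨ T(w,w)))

∃z ∀w ∀y (¬T(z,z) ∧ ¬T(w,y) ∧ ¬T(w,w))

Push ¬ through the quantifiers and connectives to reach negation normal form:
  (∃z ¬T(z,z)) ∧ (∀w ∀y (¬T(w,y) ∧ ¬T(w,w)))
Extract every quantifier outward, since the variables are now distinct and don't occur free across branches:
  ∃z ∀w ∀y (¬T(z,z) ∧ ¬T(w,y) ∧ ¬T(w,w))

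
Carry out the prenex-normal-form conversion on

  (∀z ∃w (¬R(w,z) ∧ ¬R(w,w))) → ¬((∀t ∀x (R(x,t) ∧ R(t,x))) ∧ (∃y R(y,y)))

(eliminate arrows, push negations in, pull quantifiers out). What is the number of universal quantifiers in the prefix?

2

First replace A → B with ¬A ∨ B.
  ¬(∀z ∃w (¬R(w,z) ∧ ¬R(w,w))) ∨ ¬((∀t ∀x (R(x,t) ∧ R(t,x))) ∧ (∃y R(y,y)))
Drive negations inward (¬∀x A ≡ ∃x ¬A, ¬∃x A ≡ ∀x ¬A, De Morgan for ∧/∨):
  (∃z ∀w (R(w,z) ∨ R(w,w))) ∨ (∃t ∃x (¬R(x,t) ∨ ¬R(t,x))) ∨ (∀y ¬R(y,y))
All bound variables are already distinct, so no renaming is needed.
Extract every quantifier outward, since the variables are now distinct and don't occur free across branches:
  ∃z ∀w ∃t ∃x ∀y (R(w,z) ∨ R(w,w) ∨ ¬R(x,t) ∨ ¬R(t,x) ∨ ¬R(y,y))
The prefix is ∃z ∀w ∃t ∃x ∀y: 2 universal, 3 existential.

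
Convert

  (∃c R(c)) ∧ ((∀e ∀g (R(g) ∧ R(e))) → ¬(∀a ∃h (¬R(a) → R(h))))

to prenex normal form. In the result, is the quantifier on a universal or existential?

existential

Eliminate → and ↔ using ¬ and ∨.
  (∃c R(c)) ∧ (¬(∀e ∀g (R(g) ∧ R(e))) ∨ ¬(∀a ∃h (¬¬R(a) ∨ R(h))))
Drive negations inward (¬∀x A ≡ ∃x ¬A, ¬∃x A ≡ ∀x ¬A, De Morgan for ∧/∨):
  (∃c R(c)) ∧ ((∃e ∃g (¬R(g) ∨ ¬R(e))) ∨ (∃a ∀h (¬R(a) ∧ ¬R(h))))
Finally move all quantifiers to the prefix:
  ∃c ∃e ∃g ∃a ∀h (R(c) ∧ (¬R(g) ∨ ¬R(e) ∨ ¬R(a) ∧ ¬R(h)))
The quantifier ∀a sits under an odd number of negations (counting the antecedent side of each →), so it flips to ∃a.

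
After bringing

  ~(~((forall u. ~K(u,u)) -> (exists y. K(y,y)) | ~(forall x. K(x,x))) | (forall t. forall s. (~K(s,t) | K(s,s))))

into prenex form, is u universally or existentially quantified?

Rewrite implications/biconditionals: A → B as ¬A ∨ B.
  ~(~(~(forall u. ~K(u,u)) | (exists y. K(y,y)) | ~(forall x. K(x,x))) | (forall t. forall s. (~K(s,t) | K(s,s))))
Push ¬ through the quantifiers and connectives to reach negation normal form:
  ((exists u. K(u,u)) | (exists y. K(y,y)) | (exists x. ~K(x,x))) & (exists t. exists s. (K(s,t) & ~K(s,s)))
Finally move all quantifiers to the prefix:
  exists u. exists y. exists x. exists t. exists s. ((K(u,u) | K(y,y) | ~K(x,x)) & K(s,t) & ~K(s,s))
The quantifier forall u sits under an odd number of negations (counting the antecedent side of each →), so it flips to exists u.

existential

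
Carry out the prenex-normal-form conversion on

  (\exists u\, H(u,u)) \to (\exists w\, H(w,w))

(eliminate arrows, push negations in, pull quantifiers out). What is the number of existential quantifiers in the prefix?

1

Rewrite implications/biconditionals: A → B as ¬A ∨ B.
  \neg (\exists u\, H(u,u)) \lor (\exists w\, H(w,w))
Drive negations inward (¬∀x A ≡ ∃x ¬A, ¬∃x A ≡ ∀x ¬A, De Morgan for ∧/∨):
  (\forall u\, \neg H(u,u)) \lor (\exists w\, H(w,w))
All bound variables are already distinct, so no renaming is needed.
Extract every quantifier outward, since the variables are now distinct and don't occur free across branches:
  \forall u\, \exists w\, (\neg H(u,u) \lor H(w,w))
The prefix is \forall u \exists w: 1 universal, 1 existential.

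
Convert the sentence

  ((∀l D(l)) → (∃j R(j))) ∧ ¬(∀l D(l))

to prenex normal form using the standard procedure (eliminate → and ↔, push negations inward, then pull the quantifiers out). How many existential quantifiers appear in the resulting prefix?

Rewrite implications/biconditionals: A → B as ¬A ∨ B.
  (¬(∀l D(l)) ∨ (∃j R(j))) ∧ ¬(∀l D(l))
Move each ¬ inward, flipping quantifiers it crosses:
  ((∃l ¬D(l)) ∨ (∃j R(j))) ∧ (∃l ¬D(l))
Give each quantifier a distinct variable: l↦p.
  ((∃l ¬D(l)) ∨ (∃j R(j))) ∧ (∃p ¬D(p))
Pull the quantifiers to the front (each side's bound variable is not free in the other side):
  ∃l ∃j ∃p ((¬D(l) ∨ R(j)) ∧ ¬D(p))
The prefix is ∃l ∃j ∃p: 0 universal, 3 existential.

3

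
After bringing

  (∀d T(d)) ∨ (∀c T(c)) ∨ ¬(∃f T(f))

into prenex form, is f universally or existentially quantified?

universal

Drive negations inward (¬∀x A ≡ ∃x ¬A, ¬∃x A ≡ ∀x ¬A, De Morgan for ∧/∨):
  (∀d T(d)) ∨ (∀c T(c)) ∨ (∀f ¬T(f))
All bound variables are already distinct, so no renaming is needed.
Pull the quantifiers to the front (each side's bound variable is not free in the other side):
  ∀d ∀c ∀f (T(d) ∨ T(c) ∨ ¬T(f))
The quantifier ∃f sits under an odd number of negations, so it flips to ∀f.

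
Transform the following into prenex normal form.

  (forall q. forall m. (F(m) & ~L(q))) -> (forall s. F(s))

First replace A → B with ¬A ∨ B.
  ~(forall q. forall m. (F(m) & ~L(q))) | (forall s. F(s))
Drive negations inward (¬∀x A ≡ ∃x ¬A, ¬∃x A ≡ ∀x ¬A, De Morgan for ∧/∨):
  (exists q. exists m. (~F(m) | L(q))) | (forall s. F(s))
All bound variables are already distinct, so no renaming is needed.
Extract every quantifier outward, since the variables are now distinct and don't occur free across branches:
  exists q. exists m. forall s. (~F(m) | L(q) | F(s))

exists q. exists m. forall s. (~F(m) | L(q) | F(s))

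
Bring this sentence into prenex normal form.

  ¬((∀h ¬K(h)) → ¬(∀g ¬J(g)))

Eliminate → and ↔ using ¬ and ∨.
  ¬(¬(∀h ¬K(h)) ∨ ¬(∀g ¬J(g)))
Push ¬ through the quantifiers and connectives to reach negation normal form:
  (∀h ¬K(h)) ∧ (∀g ¬J(g))
All bound variables are already distinct, so no renaming is needed.
Pull the quantifiers to the front (each side's bound variable is not free in the other side):
  ∀h ∀g (¬K(h) ∧ ¬J(g))

∀h ∀g (¬K(h) ∧ ¬J(g))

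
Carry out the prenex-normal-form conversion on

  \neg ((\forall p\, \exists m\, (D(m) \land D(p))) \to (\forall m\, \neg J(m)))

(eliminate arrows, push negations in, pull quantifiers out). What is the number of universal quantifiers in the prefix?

1

Eliminate → and ↔ using ¬ and ∨.
  \neg (\neg (\forall p\, \exists m\, (D(m) \land D(p))) \lor (\forall m\, \neg J(m)))
Push ¬ through the quantifiers and connectives to reach negation normal form:
  (\forall p\, \exists m\, (D(m) \land D(p))) \land (\exists m\, J(m))
Give each quantifier a distinct variable: m↦s.
  (\forall p\, \exists m\, (D(m) \land D(p))) \land (\exists s\, J(s))
Finally move all quantifiers to the prefix:
  \forall p\, \exists m\, \exists s\, (D(m) \land D(p) \land J(s))
The prefix is \forall p \exists m \exists s: 1 universal, 2 existential.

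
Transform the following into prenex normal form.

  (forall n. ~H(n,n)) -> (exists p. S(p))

exists n. exists p. (H(n,n) | S(p))

Eliminate → and ↔ using ¬ and ∨.
  ~(forall n. ~H(n,n)) | (exists p. S(p))
Move each ¬ inward, flipping quantifiers it crosses:
  (exists n. H(n,n)) | (exists p. S(p))
All bound variables are already distinct, so no renaming is needed.
Pull the quantifiers to the front (each side's bound variable is not free in the other side):
  exists n. exists p. (H(n,n) | S(p))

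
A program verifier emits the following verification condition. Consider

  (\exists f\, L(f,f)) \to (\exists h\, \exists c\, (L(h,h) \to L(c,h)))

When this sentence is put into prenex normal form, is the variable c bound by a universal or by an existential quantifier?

existential

First replace A → B with ¬A ∨ B.
  \neg (\exists f\, L(f,f)) \lor (\exists h\, \exists c\, (\neg L(h,h) \lor L(c,h)))
Push ¬ through the quantifiers and connectives to reach negation normal form:
  (\forall f\, \neg L(f,f)) \lor (\exists h\, \exists c\, (\neg L(h,h) \lor L(c,h)))
Extract every quantifier outward, since the variables are now distinct and don't occur free across branches:
  \forall f\, \exists h\, \exists c\, (\neg L(f,f) \lor \neg L(h,h) \lor L(c,h))
The quantifier \exists c sits under an even number of negations (counting the antecedent side of each →), so it remains existential.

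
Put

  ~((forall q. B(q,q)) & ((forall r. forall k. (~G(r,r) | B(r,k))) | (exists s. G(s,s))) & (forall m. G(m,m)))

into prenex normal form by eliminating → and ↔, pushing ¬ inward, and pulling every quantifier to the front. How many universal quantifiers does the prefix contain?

Move each ¬ inward, flipping quantifiers it crosses:
  (exists q. ~B(q,q)) | (exists r. exists k. (G(r,r) & ~B(r,k))) & (forall s. ~G(s,s)) | (exists m. ~G(m,m))
Extract every quantifier outward, since the variables are now distinct and don't occur free across branches:
  exists q. exists r. exists k. forall s. exists m. (~B(q,q) | G(r,r) & ~B(r,k) & ~G(s,s) | ~G(m,m))
The prefix is exists q exists r exists k forall s exists m: 1 universal, 4 existential.

1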